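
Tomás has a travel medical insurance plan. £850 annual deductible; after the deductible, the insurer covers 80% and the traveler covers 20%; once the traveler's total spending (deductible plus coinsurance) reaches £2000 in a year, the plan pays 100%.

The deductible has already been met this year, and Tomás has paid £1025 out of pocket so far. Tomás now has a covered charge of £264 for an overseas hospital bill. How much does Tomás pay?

With the deductible met, the entire £264 is subject to coinsurance.
Coinsurance: £264 × 20% = £52.80.
Year-to-date out-of-pocket becomes £1025 + £52.80 = £1077.80, still under the £2000 maximum, so no cap applies.

£52.80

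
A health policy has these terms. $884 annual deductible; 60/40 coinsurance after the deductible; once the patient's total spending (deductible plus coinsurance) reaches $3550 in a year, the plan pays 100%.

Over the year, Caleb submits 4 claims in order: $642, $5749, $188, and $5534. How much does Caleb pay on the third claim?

$75.20

Claim 1 ($642): entire amount goes to the deductible. Patient pays $642; OOP now $642.
Claim 2 ($5749): $242 to deductible, leaving $5507; 40% of $5507 = $2202.80. Cost to patient: $2444.80. OOP to date $3086.80.
Claim 3 ($188): deductible met; 40% of $188 = $75.20. Cost to patient: $75.20. OOP to date $3162.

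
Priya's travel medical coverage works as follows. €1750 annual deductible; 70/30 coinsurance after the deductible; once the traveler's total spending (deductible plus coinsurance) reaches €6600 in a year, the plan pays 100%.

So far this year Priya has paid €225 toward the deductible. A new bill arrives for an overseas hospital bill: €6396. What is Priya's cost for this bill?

Deductible still to meet: €1750 − €225 = €1525.
After the €1525 deductible portion, €6396 − €1525 = €4871 is subject to coinsurance.
Traveler's 30% share of €4871 is €1461.30.
Traveler responsibility before any cap: €1525 + €1461.30 = €2986.30.
Cumulative spending €225 + €2986.30 = €3211.30 stays under the €6600 maximum.

€2986.30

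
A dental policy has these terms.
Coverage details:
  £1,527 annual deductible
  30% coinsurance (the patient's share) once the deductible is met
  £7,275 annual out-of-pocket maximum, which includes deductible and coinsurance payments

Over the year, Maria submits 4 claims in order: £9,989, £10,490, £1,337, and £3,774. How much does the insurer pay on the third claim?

Bill 1, £9,989: deductible takes £1,527, £8,462 remains; patient's 30% is £2,538.60. Patient owes £4,065.60 (running OOP £4,065.60). Plan pays £9,989 − £4,065.60 = £5,923.40.
Bill 2, £10,490: 30% coinsurance on £10,490 = £3,147. Cost to patient: £3,147. OOP to date £7,212.60. Plan pays £10,490 − £3,147 = £7,343.
Bill 3, £1,337: 30% coinsurance on £1,337 = £401.10. That would push OOP to £7,613.70, over the £7,275 cap, so patient pays £7,275 − £7,212.60 = £62.40. Insurer: £1,337 − £62.40 = £1,274.60.

£1,274.60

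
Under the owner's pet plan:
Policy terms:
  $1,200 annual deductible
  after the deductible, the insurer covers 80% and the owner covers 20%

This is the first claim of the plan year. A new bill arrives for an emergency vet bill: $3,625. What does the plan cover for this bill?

Nothing has been paid toward the $1,200 deductible, so the first $1,200 of this charge is applied there.
That leaves $3,625 − $1,200 = $2,425 for coinsurance.
Owner's 20% share of $2,425 is $485.
So the owner owes $1,200 + $485 = $1,685.
The plan picks up $3,625 − $1,685 = $1,940.

$1,940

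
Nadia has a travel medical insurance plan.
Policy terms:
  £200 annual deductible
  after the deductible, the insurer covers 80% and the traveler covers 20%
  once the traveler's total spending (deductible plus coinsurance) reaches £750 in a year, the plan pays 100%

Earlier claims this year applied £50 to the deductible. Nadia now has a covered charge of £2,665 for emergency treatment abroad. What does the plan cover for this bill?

£2,012

Remaining deductible: £200 − £50 = £150.
That leaves £2,665 − £150 = £2,515 for coinsurance.
20% of £2,515 = £503 falls to the traveler.
That puts the traveler's cost at £150 + £503 = £653 before any cap.
Cumulative spending £50 + £653 = £703 stays under the £750 maximum.
Insurer pays the balance: £2,665 − £653 = £2,012.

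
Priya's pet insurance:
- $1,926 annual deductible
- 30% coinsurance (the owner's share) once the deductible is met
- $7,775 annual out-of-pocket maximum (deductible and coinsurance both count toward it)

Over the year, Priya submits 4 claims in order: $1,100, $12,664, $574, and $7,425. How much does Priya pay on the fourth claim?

Claim 1 ($1,100): all of it applies to the deductible. Owner pays $1,100; OOP now $1,100.
Claim 2 ($12,664): deductible takes $826, $11,838 remains; coinsurance $11,838 × 30% = $3,551.40. Owner owes $4,377.40 (running OOP $5,477.40).
Claim 3 ($574): deductible already satisfied, so owner's share is 30% × $574 = $172.20. Owner pays $172.20; OOP now $5,649.60.
Claim 4 ($7,425): 30% coinsurance on $7,425 = $2,227.50. Adding that to $5,649.60 gives $7,877.10, past the $7,775 cap; owner pays only $7,775 − $5,649.60 = $2,125.40.

$2,125.40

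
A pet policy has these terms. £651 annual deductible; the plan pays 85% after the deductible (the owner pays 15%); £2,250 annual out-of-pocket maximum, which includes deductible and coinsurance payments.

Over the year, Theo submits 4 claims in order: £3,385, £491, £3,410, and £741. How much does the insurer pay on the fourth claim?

£629.85

#1 (£3,385): £651 to deductible, leaving £2,734; coinsurance £2,734 × 15% = £410.10. Owner pays £1,061.10; OOP now £1,061.10. Insurer: £3,385 − £1,061.10 = £2,323.90.
#2 (£491): deductible met; 15% of £491 = £73.65. Owner owes £73.65 (running OOP £1,134.75). Plan pays £491 − £73.65 = £417.35.
#3 (£3,410): 15% coinsurance on £3,410 = £511.50. Owner owes £511.50 (running OOP £1,646.25). Insurer: £3,410 − £511.50 = £2,898.50.
#4 (£741): deductible already satisfied, so owner's share is 15% × £741 = £111.15. Owner owes £111.15 (running OOP £1,757.40). Insurer: £741 − £111.15 = £629.85.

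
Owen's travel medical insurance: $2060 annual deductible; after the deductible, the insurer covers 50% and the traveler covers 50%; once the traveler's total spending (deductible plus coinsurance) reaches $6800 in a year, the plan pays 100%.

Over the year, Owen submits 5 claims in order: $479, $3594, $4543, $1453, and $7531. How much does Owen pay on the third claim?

$2271.50

Bill 1, $479: all of it applies to the deductible. Cost to traveler: $479. OOP to date $479.
Bill 2, $3594: deductible takes $1581, $2013 remains; coinsurance $2013 × 50% = $1006.50. Cost to traveler: $2587.50. OOP to date $3066.50.
Bill 3, $4543: 50% coinsurance on $4543 = $2271.50. Traveler pays $2271.50; OOP now $5338.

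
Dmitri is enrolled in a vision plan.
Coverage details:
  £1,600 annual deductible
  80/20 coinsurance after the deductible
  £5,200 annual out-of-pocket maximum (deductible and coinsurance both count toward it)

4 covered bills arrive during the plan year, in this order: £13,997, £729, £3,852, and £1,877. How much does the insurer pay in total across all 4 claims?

Claim 1 (£13,997): £1,600 to deductible, leaving £12,397; member's 20% is £2,479.40. Member owes £4,079.40 (running OOP £4,079.40). Plan pays £13,997 − £4,079.40 = £9,917.60.
Claim 2 (£729): 20% coinsurance on £729 = £145.80. Member pays £145.80; OOP now £4,225.20. Insurer: £729 − £145.80 = £583.20.
Claim 3 (£3,852): 20% coinsurance on £3,852 = £770.40. Cost to member: £770.40. OOP to date £4,995.60. Insurer: £3,852 − £770.40 = £3,081.60.
Claim 4 (£1,877): deductible already satisfied, so member's share is 20% × £1,877 = £375.40. That would push OOP to £5,371, over the £5,200 cap, so member pays £5,200 − £4,995.60 = £204.40. Insurer: £1,877 − £204.40 = £1,672.60.
Insurer total: £9,917.60 + £583.20 + £3,081.60 + £1,672.60 = £15,255.

£15,255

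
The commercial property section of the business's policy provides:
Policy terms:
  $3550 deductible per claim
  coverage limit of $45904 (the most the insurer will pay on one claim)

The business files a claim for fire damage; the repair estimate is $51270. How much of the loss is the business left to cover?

Less the $3550 deductible: $51270 − $3550 = $47720.
The $45904 per-incident cap binds; insurer pays $45904.
Business's share is the uncovered remainder: $51270 − $45904 = $5366.

$5366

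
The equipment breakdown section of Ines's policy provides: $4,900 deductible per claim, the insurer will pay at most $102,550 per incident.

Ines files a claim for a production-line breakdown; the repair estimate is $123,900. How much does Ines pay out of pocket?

Less the $4,900 deductible: $123,900 − $4,900 = $119,000.
The $102,550 per-incident cap binds; insurer pays $102,550.
The business owner bears the rest of the original loss: $123,900 − $102,550 = $21,350.

$21,350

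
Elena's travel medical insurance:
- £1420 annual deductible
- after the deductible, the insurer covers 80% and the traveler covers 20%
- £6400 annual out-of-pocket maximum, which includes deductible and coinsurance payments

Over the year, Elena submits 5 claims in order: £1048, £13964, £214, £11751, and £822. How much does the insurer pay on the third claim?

Claim 1 (£1048): fully absorbed by the deductible. Cost to traveler: £1048. OOP to date £1048. Plan pays £1048 − £1048 = £0.
Claim 2 (£13964): £372 finishes the deductible; £13592 goes to coinsurance; coinsurance £13592 × 20% = £2718.40. Cost to traveler: £3090.40. OOP to date £4138.40. Plan pays £13964 − £3090.40 = £10873.60.
Claim 3 (£214): deductible met; 20% of £214 = £42.80. Cost to traveler: £42.80. OOP to date £4181.20. Plan pays £214 − £42.80 = £171.20.

£171.20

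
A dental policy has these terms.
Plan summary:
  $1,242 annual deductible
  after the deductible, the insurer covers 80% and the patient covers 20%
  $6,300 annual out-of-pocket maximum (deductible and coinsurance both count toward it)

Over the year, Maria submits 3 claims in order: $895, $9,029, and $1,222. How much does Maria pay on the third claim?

$244.40

Claim 1 — $895: fully absorbed by the deductible. Patient pays $895; OOP now $895.
Claim 2 — $9,029: $347 finishes the deductible; $8,682 goes to coinsurance; patient's 20% is $1,736.40. Patient pays $2,083.40; OOP now $2,978.40.
Claim 3 — $1,222: 20% coinsurance on $1,222 = $244.40. Patient pays $244.40; OOP now $3,222.80.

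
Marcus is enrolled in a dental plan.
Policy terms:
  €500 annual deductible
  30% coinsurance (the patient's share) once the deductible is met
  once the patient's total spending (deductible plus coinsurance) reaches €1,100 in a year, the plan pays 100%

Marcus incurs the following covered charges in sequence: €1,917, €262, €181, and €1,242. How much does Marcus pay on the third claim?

#1 (€1,917): €500 to deductible, leaving €1,417; coinsurance €1,417 × 30% = €425.10. Patient owes €925.10 (running OOP €925.10).
#2 (€262): deductible met; 30% of €262 = €78.60. Patient owes €78.60 (running OOP €1,003.70).
#3 (€181): 30% coinsurance on €181 = €54.30. Patient pays €54.30; OOP now €1,058.

€54.30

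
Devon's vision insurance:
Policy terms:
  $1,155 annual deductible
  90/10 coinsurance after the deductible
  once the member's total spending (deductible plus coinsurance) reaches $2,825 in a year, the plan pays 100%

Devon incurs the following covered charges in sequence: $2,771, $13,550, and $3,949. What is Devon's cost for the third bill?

Claim 1 — $2,771: deductible takes $1,155, $1,616 remains; 10% of $1,616 = $161.60. Member pays $1,316.60; OOP now $1,316.60.
Claim 2 — $13,550: deductible met; 10% of $13,550 = $1,355. Cost to member: $1,355. OOP to date $2,671.60.
Claim 3 — $3,949: deductible already satisfied, so member's share is 10% × $3,949 = $394.90. That would push OOP to $3,066.50, over the $2,825 cap, so member pays $2,825 − $2,671.60 = $153.40.

$153.40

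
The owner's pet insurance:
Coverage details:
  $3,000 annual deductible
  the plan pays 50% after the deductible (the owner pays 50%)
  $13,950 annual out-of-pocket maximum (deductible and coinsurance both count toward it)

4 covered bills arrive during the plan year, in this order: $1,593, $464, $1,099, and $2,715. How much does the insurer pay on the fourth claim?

$1,357.50

Claim 1 — $1,593: entire amount goes to the deductible. Owner pays $1,593; OOP now $1,593. Insurer: $1,593 − $1,593 = $0.
Claim 2 — $464: entire amount goes to the deductible. Owner pays $464; OOP now $2,057. Insurer: $464 − $464 = $0.
Claim 3 — $1,099: $943 finishes the deductible; $156 goes to coinsurance; 50% of $156 = $78. Owner owes $1,021 (running OOP $3,078). Plan pays $1,099 − $1,021 = $78.
Claim 4 — $2,715: 50% coinsurance on $2,715 = $1,357.50. Owner pays $1,357.50; OOP now $4,435.50. Insurer: $2,715 − $1,357.50 = $1,357.50.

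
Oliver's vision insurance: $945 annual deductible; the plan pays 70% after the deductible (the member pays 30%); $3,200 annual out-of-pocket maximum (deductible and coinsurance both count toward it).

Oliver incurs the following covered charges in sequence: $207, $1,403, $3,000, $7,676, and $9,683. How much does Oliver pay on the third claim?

Claim 1 ($207): fully absorbed by the deductible. Cost to member: $207. OOP to date $207.
Claim 2 ($1,403): $738 to deductible, leaving $665; member's 30% is $199.50. Cost to member: $937.50. OOP to date $1,144.50.
Claim 3 ($3,000): 30% coinsurance on $3,000 = $900. Member owes $900 (running OOP $2,044.50).

$900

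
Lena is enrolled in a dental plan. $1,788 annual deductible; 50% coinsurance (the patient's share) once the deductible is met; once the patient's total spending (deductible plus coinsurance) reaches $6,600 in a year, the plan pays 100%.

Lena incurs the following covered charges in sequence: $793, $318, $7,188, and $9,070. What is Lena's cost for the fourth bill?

$1,556.50

Claim 1 — $793: fully absorbed by the deductible. Patient owes $793 (running OOP $793).
Claim 2 — $318: entire amount goes to the deductible. Patient pays $318; OOP now $1,111.
Claim 3 — $7,188: $677 to deductible, leaving $6,511; coinsurance $6,511 × 50% = $3,255.50. Patient pays $3,932.50; OOP now $5,043.50.
Claim 4 — $9,070: 50% coinsurance on $9,070 = $4,535. OOP would hit $9,578.50 > $6,600, so the cap limits the patient to $6,600 − $5,043.50 = $1,556.50.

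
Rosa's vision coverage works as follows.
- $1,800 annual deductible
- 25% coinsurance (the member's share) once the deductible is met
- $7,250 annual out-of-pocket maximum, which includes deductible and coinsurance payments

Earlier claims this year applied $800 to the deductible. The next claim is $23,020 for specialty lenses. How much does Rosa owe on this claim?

Remaining deductible: $1,800 − $800 = $1,000.
After the $1,000 deductible portion, $23,020 − $1,000 = $22,020 is subject to coinsurance.
Member's 25% share of $22,020 is $5,505.
That puts the member's cost at $1,000 + $5,505 = $6,505 before any cap.
Year-to-date out-of-pocket would reach $800 + $6,505 = $7,305, above the $7,250 maximum, so the member pays only $7,250 − $800 = $6,450.

$6,450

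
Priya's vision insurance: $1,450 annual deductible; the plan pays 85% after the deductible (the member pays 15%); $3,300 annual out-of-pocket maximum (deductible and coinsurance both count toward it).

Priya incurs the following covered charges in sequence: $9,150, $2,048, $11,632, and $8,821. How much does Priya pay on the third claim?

$387.80

Claim 1 — $9,150: deductible takes $1,450, $7,700 remains; coinsurance $7,700 × 15% = $1,155. Member owes $2,605 (running OOP $2,605).
Claim 2 — $2,048: 15% coinsurance on $2,048 = $307.20. Member pays $307.20; OOP now $2,912.20.
Claim 3 — $11,632: deductible met; 15% of $11,632 = $1,744.80. OOP would hit $4,657 > $3,300, so the cap limits the member to $3,300 − $2,912.20 = $387.80.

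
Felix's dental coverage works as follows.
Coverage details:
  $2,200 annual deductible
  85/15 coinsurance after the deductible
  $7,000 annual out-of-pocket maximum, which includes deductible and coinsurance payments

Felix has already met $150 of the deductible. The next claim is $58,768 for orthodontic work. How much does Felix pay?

$6,850

$150 of the $2,200 deductible is already met, leaving $2,050.
That leaves $58,768 − $2,050 = $56,718 for coinsurance.
Patient's 15% share of $56,718 is $8,507.70.
That puts the patient's cost at $2,050 + $8,507.70 = $10,557.70 before any cap.
That would bring total out-of-pocket to $10,707.70, past the $7,000 cap. The patient is capped at $7,000 − $150 = $6,850 on this claim.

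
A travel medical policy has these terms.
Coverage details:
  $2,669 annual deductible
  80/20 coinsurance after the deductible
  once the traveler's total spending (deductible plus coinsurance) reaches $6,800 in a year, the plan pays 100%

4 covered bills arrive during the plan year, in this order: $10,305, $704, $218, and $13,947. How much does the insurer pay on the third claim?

#1 ($10,305): deductible takes $2,669, $7,636 remains; traveler's 20% is $1,527.20. Cost to traveler: $4,196.20. OOP to date $4,196.20. Plan pays $10,305 − $4,196.20 = $6,108.80.
#2 ($704): deductible already satisfied, so traveler's share is 20% × $704 = $140.80. Traveler owes $140.80 (running OOP $4,337). Insurer: $704 − $140.80 = $563.20.
#3 ($218): deductible met; 20% of $218 = $43.60. Cost to traveler: $43.60. OOP to date $4,380.60. Insurer: $218 − $43.60 = $174.40.

$174.40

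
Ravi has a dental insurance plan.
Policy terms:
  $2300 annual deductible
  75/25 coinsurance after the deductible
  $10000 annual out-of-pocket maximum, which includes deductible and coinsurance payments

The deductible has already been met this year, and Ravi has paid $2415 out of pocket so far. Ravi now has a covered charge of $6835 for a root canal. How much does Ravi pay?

With the deductible met, the entire $6835 is subject to coinsurance.
25% of $6835 = $1708.75 falls to the patient.
Cumulative spending $2415 + $1708.75 = $4123.75 stays under the $10000 maximum.

$1708.75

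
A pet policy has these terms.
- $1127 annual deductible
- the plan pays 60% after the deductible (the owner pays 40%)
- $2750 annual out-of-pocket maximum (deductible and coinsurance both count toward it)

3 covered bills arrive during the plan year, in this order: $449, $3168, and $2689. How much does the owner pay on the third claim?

Claim 1 — $449: all of it applies to the deductible. Owner owes $449 (running OOP $449).
Claim 2 — $3168: $678 finishes the deductible; $2490 goes to coinsurance; owner's 40% is $996. Cost to owner: $1674. OOP to date $2123.
Claim 3 — $2689: deductible already satisfied, so owner's share is 40% × $2689 = $1075.60. Adding that to $2123 gives $3198.60, past the $2750 cap; owner pays only $2750 − $2123 = $627.

$627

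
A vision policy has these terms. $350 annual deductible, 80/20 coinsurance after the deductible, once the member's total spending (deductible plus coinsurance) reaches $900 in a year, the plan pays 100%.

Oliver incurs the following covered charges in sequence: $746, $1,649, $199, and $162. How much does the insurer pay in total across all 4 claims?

Bill 1, $746: $350 to deductible, leaving $396; member's 20% is $79.20. Cost to member: $429.20. OOP to date $429.20. Insurer: $746 − $429.20 = $316.80.
Bill 2, $1,649: deductible met; 20% of $1,649 = $329.80. Member owes $329.80 (running OOP $759). Plan pays $1,649 − $329.80 = $1,319.20.
Bill 3, $199: 20% coinsurance on $199 = $39.80. Member pays $39.80; OOP now $798.80. Plan pays $199 − $39.80 = $159.20.
Bill 4, $162: 20% coinsurance on $162 = $32.40. Member pays $32.40; OOP now $831.20. Plan pays $162 − $32.40 = $129.60.
Insurer total = bills − member's total = $2,756 − $831.20 = $1,924.80.

$1,924.80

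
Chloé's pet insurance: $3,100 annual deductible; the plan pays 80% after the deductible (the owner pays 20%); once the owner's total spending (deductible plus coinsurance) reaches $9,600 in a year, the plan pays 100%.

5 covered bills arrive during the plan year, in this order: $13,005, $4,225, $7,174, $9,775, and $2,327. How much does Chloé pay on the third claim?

Claim 1 — $13,005: $3,100 to deductible, leaving $9,905; coinsurance $9,905 × 20% = $1,981. Owner owes $5,081 (running OOP $5,081).
Claim 2 — $4,225: 20% coinsurance on $4,225 = $845. Owner pays $845; OOP now $5,926.
Claim 3 — $7,174: deductible already satisfied, so owner's share is 20% × $7,174 = $1,434.80. Cost to owner: $1,434.80. OOP to date $7,360.80.

$1,434.80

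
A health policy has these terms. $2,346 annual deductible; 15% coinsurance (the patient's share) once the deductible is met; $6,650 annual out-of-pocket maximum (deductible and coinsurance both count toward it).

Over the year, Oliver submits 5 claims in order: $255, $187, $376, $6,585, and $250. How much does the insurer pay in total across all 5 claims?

Claim 1 — $255: entire amount goes to the deductible. Patient owes $255 (running OOP $255). Plan pays $255 − $255 = $0.
Claim 2 — $187: fully absorbed by the deductible. Cost to patient: $187. OOP to date $442. Insurer: $187 − $187 = $0.
Claim 3 — $376: entire amount goes to the deductible. Patient owes $376 (running OOP $818). Plan pays $376 − $376 = $0.
Claim 4 — $6,585: $1,528 finishes the deductible; $5,057 goes to coinsurance; patient's 15% is $758.55. Patient owes $2,286.55 (running OOP $3,104.55). Insurer: $6,585 − $2,286.55 = $4,298.45.
Claim 5 — $250: 15% coinsurance on $250 = $37.50. Patient pays $37.50; OOP now $3,142.05. Plan pays $250 − $37.50 = $212.50.
Insurer total: $0 + $0 + $0 + $4,298.45 + $212.50 = $4,510.95.

$4,510.95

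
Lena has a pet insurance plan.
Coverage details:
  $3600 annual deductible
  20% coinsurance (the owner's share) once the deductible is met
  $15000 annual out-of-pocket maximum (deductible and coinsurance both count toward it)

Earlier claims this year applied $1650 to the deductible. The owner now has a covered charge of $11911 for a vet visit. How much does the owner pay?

Remaining deductible: $3600 − $1650 = $1950.
The remaining $9961 (= $11911 − $1950) moves to coinsurance.
Coinsurance: $9961 × 20% = $1992.20.
So the owner owes $1950 + $1992.20 = $3942.20 before any cap.
Year-to-date out-of-pocket becomes $1650 + $3942.20 = $5592.20, still under the $15000 maximum, so no cap applies.

$3942.20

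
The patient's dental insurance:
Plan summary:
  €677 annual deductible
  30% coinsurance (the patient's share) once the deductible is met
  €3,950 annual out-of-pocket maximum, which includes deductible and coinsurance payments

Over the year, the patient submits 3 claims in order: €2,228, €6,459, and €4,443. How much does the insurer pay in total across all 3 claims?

Claim 1 (€2,228): €677 to deductible, leaving €1,551; 30% of €1,551 = €465.30. Patient owes €1,142.30 (running OOP €1,142.30). Plan pays €2,228 − €1,142.30 = €1,085.70.
Claim 2 (€6,459): 30% coinsurance on €6,459 = €1,937.70. Patient pays €1,937.70; OOP now €3,080. Insurer: €6,459 − €1,937.70 = €4,521.30.
Claim 3 (€4,443): deductible met; 30% of €4,443 = €1,332.90. That would push OOP to €4,412.90, over the €3,950 cap, so patient pays €3,950 − €3,080 = €870. Insurer: €4,443 − €870 = €3,573.
Insurer total: €1,085.70 + €4,521.30 + €3,573 = €9,180.

€9,180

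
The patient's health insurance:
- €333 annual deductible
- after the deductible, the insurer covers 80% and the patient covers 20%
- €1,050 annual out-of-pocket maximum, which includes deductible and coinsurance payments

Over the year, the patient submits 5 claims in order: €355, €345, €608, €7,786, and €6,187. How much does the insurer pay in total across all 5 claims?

Claim 1 (€355): €333 to deductible, leaving €22; coinsurance €22 × 20% = €4.40. Patient pays €337.40; OOP now €337.40. Insurer: €355 − €337.40 = €17.60.
Claim 2 (€345): 20% coinsurance on €345 = €69. Cost to patient: €69. OOP to date €406.40. Plan pays €345 − €69 = €276.
Claim 3 (€608): deductible met; 20% of €608 = €121.60. Patient owes €121.60 (running OOP €528). Insurer: €608 − €121.60 = €486.40.
Claim 4 (€7,786): deductible met; 20% of €7,786 = €1,557.20. OOP would hit €2,085.20 > €1,050, so the cap limits the patient to €1,050 − €528 = €522. Insurer: €7,786 − €522 = €7,264.
Claim 5 (€6,187): deductible already satisfied, so patient's share is 20% × €6,187 = €1,237.40. That would push OOP to €2,287.40, over the €1,050 cap, so patient pays €1,050 − €1,050 = €0. Insurer: €6,187 − €0 = €6,187.
Insurer total: €17.60 + €276 + €486.40 + €7,264 + €6,187 = €14,231.

€14,231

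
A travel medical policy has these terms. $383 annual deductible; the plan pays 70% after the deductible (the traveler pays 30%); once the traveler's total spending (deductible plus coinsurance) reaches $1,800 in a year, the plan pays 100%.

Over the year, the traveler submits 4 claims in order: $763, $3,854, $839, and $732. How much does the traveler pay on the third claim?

Bill 1, $763: $383 finishes the deductible; $380 goes to coinsurance; coinsurance $380 × 30% = $114. Cost to traveler: $497. OOP to date $497.
Bill 2, $3,854: deductible met; 30% of $3,854 = $1,156.20. Cost to traveler: $1,156.20. OOP to date $1,653.20.
Bill 3, $839: 30% coinsurance on $839 = $251.70. That would push OOP to $1,904.90, over the $1,800 cap, so traveler pays $1,800 − $1,653.20 = $146.80.

$146.80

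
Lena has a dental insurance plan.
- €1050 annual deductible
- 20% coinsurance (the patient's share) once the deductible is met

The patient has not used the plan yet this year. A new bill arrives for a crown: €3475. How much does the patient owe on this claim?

Nothing has been paid toward the €1050 deductible, so the first €1050 of this charge is applied there.
That leaves €3475 − €1050 = €2425 for coinsurance.
Patient's 20% share of €2425 is €485.
That puts the patient's cost at €1050 + €485 = €1535.

€1535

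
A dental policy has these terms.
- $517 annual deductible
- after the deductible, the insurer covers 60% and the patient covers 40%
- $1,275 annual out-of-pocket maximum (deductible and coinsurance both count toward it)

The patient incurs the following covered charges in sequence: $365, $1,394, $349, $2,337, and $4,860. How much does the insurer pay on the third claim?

$209.40

Bill 1, $365: entire amount goes to the deductible. Patient owes $365 (running OOP $365). Insurer: $365 − $365 = $0.
Bill 2, $1,394: $152 finishes the deductible; $1,242 goes to coinsurance; 40% of $1,242 = $496.80. Patient owes $648.80 (running OOP $1,013.80). Insurer: $1,394 − $648.80 = $745.20.
Bill 3, $349: deductible already satisfied, so patient's share is 40% × $349 = $139.60. Cost to patient: $139.60. OOP to date $1,153.40. Plan pays $349 − $139.60 = $209.40.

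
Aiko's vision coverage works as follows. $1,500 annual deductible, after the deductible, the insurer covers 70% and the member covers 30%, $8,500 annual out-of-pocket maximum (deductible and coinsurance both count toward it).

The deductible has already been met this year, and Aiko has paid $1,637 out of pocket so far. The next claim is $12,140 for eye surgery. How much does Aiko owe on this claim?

The deductible is already satisfied, so the full bill goes to coinsurance.
Coinsurance: $12,140 × 30% = $3,642.
Total out-of-pocket so far would be $1,637 + $3,642 = $5,279, below the $8,500 cap — no reduction.

$3,642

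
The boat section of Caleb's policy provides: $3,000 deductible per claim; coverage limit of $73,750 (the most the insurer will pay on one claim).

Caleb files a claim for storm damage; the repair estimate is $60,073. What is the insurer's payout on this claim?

$57,073

Less the $3,000 deductible: $60,073 − $3,000 = $57,073.
That's under the $73,750 cap, so the insurer reimburses the full $57,073.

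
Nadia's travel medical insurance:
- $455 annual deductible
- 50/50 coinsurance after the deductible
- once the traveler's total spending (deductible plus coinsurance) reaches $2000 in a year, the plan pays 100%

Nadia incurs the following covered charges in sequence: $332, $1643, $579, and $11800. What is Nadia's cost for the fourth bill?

$495.50

Claim 1 — $332: all of it applies to the deductible. Traveler owes $332 (running OOP $332).
Claim 2 — $1643: deductible takes $123, $1520 remains; 50% of $1520 = $760. Cost to traveler: $883. OOP to date $1215.
Claim 3 — $579: deductible met; 50% of $579 = $289.50. Traveler owes $289.50 (running OOP $1504.50).
Claim 4 — $11800: deductible already satisfied, so traveler's share is 50% × $11800 = $5900. OOP would hit $7404.50 > $2000, so the cap limits the traveler to $2000 − $1504.50 = $495.50.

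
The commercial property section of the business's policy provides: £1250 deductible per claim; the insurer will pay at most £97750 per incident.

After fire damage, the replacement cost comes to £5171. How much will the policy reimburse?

£3921

Less the £1250 deductible: £5171 − £1250 = £3921.
£3921 is within the £97750 limit, so the insurer pays £3921.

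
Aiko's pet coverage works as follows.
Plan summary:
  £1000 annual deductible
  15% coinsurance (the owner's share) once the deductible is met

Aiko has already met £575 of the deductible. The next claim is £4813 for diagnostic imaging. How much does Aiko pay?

£1083.20

£575 of the £1000 deductible is already met, leaving £425.
After the £425 deductible portion, £4813 − £425 = £4388 is subject to coinsurance.
15% of £4388 = £658.20 falls to the owner.
That puts the owner's cost at £425 + £658.20 = £1083.20.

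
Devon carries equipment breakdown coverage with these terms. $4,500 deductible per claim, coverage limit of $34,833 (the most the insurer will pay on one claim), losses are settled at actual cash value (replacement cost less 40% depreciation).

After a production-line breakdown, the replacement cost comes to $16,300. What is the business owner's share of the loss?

$11,020

Actual cash value after 40% depreciation: $16,300 × 60% = $9,780.
Subtract the deductible: $9,780 − $4,500 = $5,280.
$5,280 is within the $34,833 limit, so the insurer pays $5,280.
Business owner's share is the uncovered remainder: $16,300 − $5,280 = $11,020.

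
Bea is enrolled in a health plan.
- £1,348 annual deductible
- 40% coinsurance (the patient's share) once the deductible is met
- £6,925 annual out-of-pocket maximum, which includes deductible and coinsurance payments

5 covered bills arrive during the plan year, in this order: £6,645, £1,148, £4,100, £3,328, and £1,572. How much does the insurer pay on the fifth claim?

Claim 1 (£6,645): deductible takes £1,348, £5,297 remains; coinsurance £5,297 × 40% = £2,118.80. Cost to patient: £3,466.80. OOP to date £3,466.80. Insurer: £6,645 − £3,466.80 = £3,178.20.
Claim 2 (£1,148): deductible met; 40% of £1,148 = £459.20. Patient pays £459.20; OOP now £3,926. Plan pays £1,148 − £459.20 = £688.80.
Claim 3 (£4,100): deductible already satisfied, so patient's share is 40% × £4,100 = £1,640. Patient pays £1,640; OOP now £5,566. Plan pays £4,100 − £1,640 = £2,460.
Claim 4 (£3,328): deductible already satisfied, so patient's share is 40% × £3,328 = £1,331.20. Cost to patient: £1,331.20. OOP to date £6,897.20. Plan pays £3,328 − £1,331.20 = £1,996.80.
Claim 5 (£1,572): 40% coinsurance on £1,572 = £628.80. That would push OOP to £7,526, over the £6,925 cap, so patient pays £6,925 − £6,897.20 = £27.80. Plan pays £1,572 − £27.80 = £1,544.20.

£1,544.20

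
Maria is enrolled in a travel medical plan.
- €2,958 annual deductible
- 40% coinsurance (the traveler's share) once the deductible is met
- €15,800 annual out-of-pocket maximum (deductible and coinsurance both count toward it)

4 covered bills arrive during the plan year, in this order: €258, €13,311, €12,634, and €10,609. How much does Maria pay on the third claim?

€5,053.60

Claim 1 — €258: all of it applies to the deductible. Cost to traveler: €258. OOP to date €258.
Claim 2 — €13,311: deductible takes €2,700, €10,611 remains; 40% of €10,611 = €4,244.40. Cost to traveler: €6,944.40. OOP to date €7,202.40.
Claim 3 — €12,634: 40% coinsurance on €12,634 = €5,053.60. Traveler owes €5,053.60 (running OOP €12,256).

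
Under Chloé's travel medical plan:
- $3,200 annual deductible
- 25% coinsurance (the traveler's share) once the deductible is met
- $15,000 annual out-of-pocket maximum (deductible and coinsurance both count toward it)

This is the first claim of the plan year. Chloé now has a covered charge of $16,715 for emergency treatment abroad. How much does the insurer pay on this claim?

The full $3,200 deductible is still open; $3,200 of this bill applies to it.
The remaining $13,515 (= $16,715 − $3,200) moves to coinsurance.
25% of $13,515 = $3,378.75 falls to the traveler.
So the traveler owes $3,200 + $3,378.75 = $6,578.75 before any cap.
Total out-of-pocket so far would be $0 + $6,578.75 = $6,578.75, below the $15,000 cap — no reduction.
The insurer covers the remainder: $16,715 − $6,578.75 = $10,136.25.

$10,136.25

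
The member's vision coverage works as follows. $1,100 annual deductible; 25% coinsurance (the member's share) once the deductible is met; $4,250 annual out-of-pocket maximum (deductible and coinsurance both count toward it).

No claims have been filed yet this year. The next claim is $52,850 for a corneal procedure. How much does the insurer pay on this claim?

Deductible not yet touched, so the first $1,100 of the bill goes to the deductible.
After the $1,100 deductible portion, $52,850 − $1,100 = $51,750 is subject to coinsurance.
Coinsurance: $51,750 × 25% = $12,937.50.
Member responsibility before any cap: $1,100 + $12,937.50 = $14,037.50.
That would bring total out-of-pocket to $14,037.50, past the $4,250 cap. The member is capped at $4,250 − $0 = $4,250 on this claim.
The insurer covers the remainder: $52,850 − $4,250 = $48,600.

$48,600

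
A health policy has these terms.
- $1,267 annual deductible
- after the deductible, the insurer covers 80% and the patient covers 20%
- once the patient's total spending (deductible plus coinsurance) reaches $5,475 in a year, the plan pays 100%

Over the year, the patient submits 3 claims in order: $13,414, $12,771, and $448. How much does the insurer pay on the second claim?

Bill 1, $13,414: $1,267 to deductible, leaving $12,147; patient's 20% is $2,429.40. Cost to patient: $3,696.40. OOP to date $3,696.40. Insurer: $13,414 − $3,696.40 = $9,717.60.
Bill 2, $12,771: 20% coinsurance on $12,771 = $2,554.20. That would push OOP to $6,250.60, over the $5,475 cap, so patient pays $5,475 − $3,696.40 = $1,778.60. Plan pays $12,771 − $1,778.60 = $10,992.40.

$10,992.40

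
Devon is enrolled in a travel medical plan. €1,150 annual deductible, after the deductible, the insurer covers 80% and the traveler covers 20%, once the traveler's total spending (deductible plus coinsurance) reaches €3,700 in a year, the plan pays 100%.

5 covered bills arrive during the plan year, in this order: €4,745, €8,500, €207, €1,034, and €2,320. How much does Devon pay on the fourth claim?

Bill 1, €4,745: €1,150 finishes the deductible; €3,595 goes to coinsurance; 20% of €3,595 = €719. Traveler pays €1,869; OOP now €1,869.
Bill 2, €8,500: deductible already satisfied, so traveler's share is 20% × €8,500 = €1,700. Cost to traveler: €1,700. OOP to date €3,569.
Bill 3, €207: 20% coinsurance on €207 = €41.40. Traveler pays €41.40; OOP now €3,610.40.
Bill 4, €1,034: deductible met; 20% of €1,034 = €206.80. Adding that to €3,610.40 gives €3,817.20, past the €3,700 cap; traveler pays only €3,700 − €3,610.40 = €89.60.

€89.60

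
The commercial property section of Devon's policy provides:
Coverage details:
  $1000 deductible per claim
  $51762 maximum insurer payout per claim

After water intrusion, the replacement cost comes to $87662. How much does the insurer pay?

Subtract the deductible: $87662 − $1000 = $86662.
The $51762 per-incident cap binds; insurer pays $51762.

$51762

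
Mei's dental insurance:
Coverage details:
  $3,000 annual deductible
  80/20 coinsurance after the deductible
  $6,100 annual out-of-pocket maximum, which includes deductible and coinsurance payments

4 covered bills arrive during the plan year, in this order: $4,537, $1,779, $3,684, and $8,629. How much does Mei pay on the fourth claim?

$1,700

Claim 1 ($4,537): deductible takes $3,000, $1,537 remains; 20% of $1,537 = $307.40. Patient pays $3,307.40; OOP now $3,307.40.
Claim 2 ($1,779): deductible met; 20% of $1,779 = $355.80. Cost to patient: $355.80. OOP to date $3,663.20.
Claim 3 ($3,684): 20% coinsurance on $3,684 = $736.80. Patient owes $736.80 (running OOP $4,400).
Claim 4 ($8,629): deductible already satisfied, so patient's share is 20% × $8,629 = $1,725.80. That would push OOP to $6,125.80, over the $6,100 cap, so patient pays $6,100 − $4,400 = $1,700.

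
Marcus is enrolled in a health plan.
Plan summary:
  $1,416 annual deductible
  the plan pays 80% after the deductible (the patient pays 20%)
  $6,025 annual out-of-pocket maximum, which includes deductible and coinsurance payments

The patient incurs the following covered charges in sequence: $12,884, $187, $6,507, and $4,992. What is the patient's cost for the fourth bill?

Claim 1 — $12,884: $1,416 to deductible, leaving $11,468; coinsurance $11,468 × 20% = $2,293.60. Patient owes $3,709.60 (running OOP $3,709.60).
Claim 2 — $187: 20% coinsurance on $187 = $37.40. Patient pays $37.40; OOP now $3,747.
Claim 3 — $6,507: 20% coinsurance on $6,507 = $1,301.40. Cost to patient: $1,301.40. OOP to date $5,048.40.
Claim 4 — $4,992: deductible met; 20% of $4,992 = $998.40. OOP would hit $6,046.80 > $6,025, so the cap limits the patient to $6,025 − $5,048.40 = $976.60.

$976.60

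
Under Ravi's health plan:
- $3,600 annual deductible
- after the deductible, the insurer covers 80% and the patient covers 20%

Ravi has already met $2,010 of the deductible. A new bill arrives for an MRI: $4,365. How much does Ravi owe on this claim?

$2,010 of the $3,600 deductible is already met, leaving $1,590.
After the $1,590 deductible portion, $4,365 − $1,590 = $2,775 is subject to coinsurance.
Patient's 20% share of $2,775 is $555.
That puts the patient's cost at $1,590 + $555 = $2,145.

$2,145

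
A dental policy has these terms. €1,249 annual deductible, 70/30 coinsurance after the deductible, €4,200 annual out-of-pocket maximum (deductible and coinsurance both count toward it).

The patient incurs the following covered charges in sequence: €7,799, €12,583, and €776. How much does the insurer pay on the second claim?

Bill 1, €7,799: €1,249 finishes the deductible; €6,550 goes to coinsurance; 30% of €6,550 = €1,965. Patient owes €3,214 (running OOP €3,214). Plan pays €7,799 − €3,214 = €4,585.
Bill 2, €12,583: 30% coinsurance on €12,583 = €3,774.90. OOP would hit €6,988.90 > €4,200, so the cap limits the patient to €4,200 − €3,214 = €986. Insurer: €12,583 − €986 = €11,597.

€11,597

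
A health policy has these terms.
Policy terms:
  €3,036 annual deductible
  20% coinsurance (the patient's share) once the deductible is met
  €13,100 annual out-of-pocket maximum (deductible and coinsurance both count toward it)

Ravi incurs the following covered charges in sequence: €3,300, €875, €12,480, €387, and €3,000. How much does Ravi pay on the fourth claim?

Bill 1, €3,300: €3,036 to deductible, leaving €264; patient's 20% is €52.80. Patient owes €3,088.80 (running OOP €3,088.80).
Bill 2, €875: 20% coinsurance on €875 = €175. Cost to patient: €175. OOP to date €3,263.80.
Bill 3, €12,480: deductible already satisfied, so patient's share is 20% × €12,480 = €2,496. Patient owes €2,496 (running OOP €5,759.80).
Bill 4, €387: 20% coinsurance on €387 = €77.40. Patient owes €77.40 (running OOP €5,837.20).

€77.40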